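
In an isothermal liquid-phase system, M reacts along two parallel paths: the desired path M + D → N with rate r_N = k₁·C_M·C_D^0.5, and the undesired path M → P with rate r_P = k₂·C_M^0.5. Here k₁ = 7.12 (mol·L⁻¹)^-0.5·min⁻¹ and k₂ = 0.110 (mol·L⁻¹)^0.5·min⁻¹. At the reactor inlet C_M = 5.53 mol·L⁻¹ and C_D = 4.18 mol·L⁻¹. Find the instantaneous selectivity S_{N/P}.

S_{N/P} = r_N/r_P = (k₁·C_M·C_D^0.5)/(k₂·C_M^0.5) = (k₁/k₂)·C_M^0.5·C_D^0.5.
= (7.12×5.530×4.180^0.5) / (0.110×5.530^0.5) = 80.50/0.2587 = 311.
Since the desired path is higher order in M, keeping C_M high (PFR or concentrated feed) favours N.

311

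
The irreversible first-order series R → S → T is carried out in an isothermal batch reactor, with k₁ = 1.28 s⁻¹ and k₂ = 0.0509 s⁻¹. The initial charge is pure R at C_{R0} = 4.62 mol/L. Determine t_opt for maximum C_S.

For first-order series the maximum of C_S occurs at t_opt = ln(k₂/k₁)/(k₂−k₁).
= ln(0.0509/1.28)/(0.0509−1.28) = ln(0.03977)/-1.229 = -3.225/-1.229 = 2.62 s.

2.62 s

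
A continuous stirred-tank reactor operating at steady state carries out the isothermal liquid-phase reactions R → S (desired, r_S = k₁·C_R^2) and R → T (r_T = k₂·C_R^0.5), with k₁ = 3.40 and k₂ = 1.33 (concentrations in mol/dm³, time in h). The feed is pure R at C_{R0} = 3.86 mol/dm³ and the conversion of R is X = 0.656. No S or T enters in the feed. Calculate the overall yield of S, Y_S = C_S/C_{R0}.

0.522

Exit C_R = C_{R0}(1−X) = 3.86×0.344 = 1.328 mol/dm³.
Rates in a CSTR are evaluated at the outlet concentration: r_S = 3.40×1.328^2 = 5.995, r_T = 1.33×1.328^0.5 = 1.533.
Fraction of consumed R going to S: r_S/(r_S+r_T) = 0.7964.
C_S = 0.7964·C_{R0}·X = 0.7964×3.86×0.656 = 2.02 mol/dm³; Y_S = C_S/C_{R0} = 0.522.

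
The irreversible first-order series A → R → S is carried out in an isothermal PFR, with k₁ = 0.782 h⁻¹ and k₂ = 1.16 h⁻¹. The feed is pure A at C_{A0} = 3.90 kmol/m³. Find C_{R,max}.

1.16 kmol/m³

For a first-order series the maximum intermediate yield is C_{R,max}/C_{A0} = (k₁/k₂)^[k₂/(k₂−k₁)].
= (0.782/1.16)^(1.16/(1.16−0.782)) = (0.6741)^(3.069) = 0.2982.
C_{R,max} = 0.2982×3.90 = 1.16 kmol/m³.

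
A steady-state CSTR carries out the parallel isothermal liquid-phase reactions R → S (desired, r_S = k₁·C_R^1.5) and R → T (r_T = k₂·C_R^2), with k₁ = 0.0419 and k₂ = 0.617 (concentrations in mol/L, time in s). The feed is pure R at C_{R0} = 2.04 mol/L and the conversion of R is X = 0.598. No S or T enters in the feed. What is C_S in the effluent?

Exit C_R = C_{R0}(1−X) = 2.04×0.402 = 0.8201 mol/L.
Rates in a CSTR are evaluated at the outlet concentration: r_S = 0.0419×0.8201^1.5 = 0.03112, r_T = 0.617×0.8201^2 = 0.4150.
Fraction of consumed R going to S: r_S/(r_S+r_T) = 0.06976.
C_S = 0.06976·C_{R0}·X = 0.06976×2.04×0.598 = 0.0851 mol/L.

0.0851 mol/L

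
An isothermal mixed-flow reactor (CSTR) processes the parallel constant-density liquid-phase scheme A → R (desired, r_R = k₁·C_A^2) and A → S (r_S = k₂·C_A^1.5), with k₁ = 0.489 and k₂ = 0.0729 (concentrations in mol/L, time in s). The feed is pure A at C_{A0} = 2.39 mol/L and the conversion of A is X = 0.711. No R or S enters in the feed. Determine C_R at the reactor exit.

1.44 mol/L

Exit C_A = C_{A0}(1−X) = 2.39×0.289 = 0.6907 mol/L.
In a CSTR the entire volume is at exit conditions, so r_R = 0.489×0.6907^2 = 0.2333 and r_S = 0.0729×0.6907^1.5 = 0.04185.
Fraction of consumed A going to R: r_R/(r_R+r_S) = 0.8479.
C_R = 0.8479·C_{A0}·X = 0.8479×2.39×0.711 = 1.44 mol/L.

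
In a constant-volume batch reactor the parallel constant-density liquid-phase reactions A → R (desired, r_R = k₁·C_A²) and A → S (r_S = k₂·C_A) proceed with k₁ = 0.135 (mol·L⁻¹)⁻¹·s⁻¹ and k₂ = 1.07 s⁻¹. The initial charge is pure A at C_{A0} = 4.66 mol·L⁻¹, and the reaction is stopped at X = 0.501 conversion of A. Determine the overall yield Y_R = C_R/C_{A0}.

C_A = C_{A0}(1−X) = 2.325 mol·L⁻¹.
Along a PFR/batch, dC_S/dC_A = −r_S/(r_R+r_S) = −k₂/(k₂+k₁·C_A).
Integrating from C_{A0} to C_A: C_S = (1.07/0.135)·ln[(1.07+0.135·4.66)/(1.07+0.135·2.33)] = 7.926·ln(1.699/1.384) = 1.626 mol·L⁻¹.
Then C_R = (C_{A0}−C_A) − C_S = 2.335 − 1.626 = 0.7084 mol·L⁻¹.
Y_R = C_R/C_{A0} = 0.7084/4.66 = 0.152.

0.152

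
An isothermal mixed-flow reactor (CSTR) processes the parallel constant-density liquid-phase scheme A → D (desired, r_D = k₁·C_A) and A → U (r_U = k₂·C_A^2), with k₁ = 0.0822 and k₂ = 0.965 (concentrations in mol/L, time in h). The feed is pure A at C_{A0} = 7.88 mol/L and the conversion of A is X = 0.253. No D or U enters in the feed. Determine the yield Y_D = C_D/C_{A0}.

0.00361

Exit C_A = C_{A0}(1−X) = 7.88×0.747 = 5.886 mol/L.
In a CSTR the entire volume is at exit conditions, so r_D = 0.0822×5.886 = 0.4839 and r_U = 0.965×5.886^2 = 33.44.
Fraction of consumed A going to D: r_D/(r_D+r_U) = 0.01426.
C_D = 0.01426·C_{A0}·X = 0.01426×7.88×0.253 = 0.0284 mol/L; Y_D = C_D/C_{A0} = 0.00361.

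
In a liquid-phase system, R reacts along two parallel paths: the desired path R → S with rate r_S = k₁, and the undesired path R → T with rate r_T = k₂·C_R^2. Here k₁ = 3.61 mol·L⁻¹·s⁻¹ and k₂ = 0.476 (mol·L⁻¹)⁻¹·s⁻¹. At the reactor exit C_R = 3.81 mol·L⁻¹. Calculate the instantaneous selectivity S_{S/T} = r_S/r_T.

S_{S/T} = r_S/r_T = (k₁)/(k₂·C_R^2) = (k₁/k₂)·C_R^-2.
= (3.61) / (0.476×3.810^2) = 3.610/6.910 = 0.522.
The undesired path is higher order in R, so low C_R (CSTR or dilute feed) favours S.

0.522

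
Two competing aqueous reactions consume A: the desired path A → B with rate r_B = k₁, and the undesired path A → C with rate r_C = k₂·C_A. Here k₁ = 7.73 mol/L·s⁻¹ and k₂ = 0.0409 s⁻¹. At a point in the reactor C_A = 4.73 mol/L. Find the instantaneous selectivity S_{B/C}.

S_{B/C} = r_B/r_C = (k₁)/(k₂·C_A) = (k₁/k₂)·C_A⁻¹.
= (7.73) / (0.0409×4.730) = 7.730/0.1935 = 40.0.

40.0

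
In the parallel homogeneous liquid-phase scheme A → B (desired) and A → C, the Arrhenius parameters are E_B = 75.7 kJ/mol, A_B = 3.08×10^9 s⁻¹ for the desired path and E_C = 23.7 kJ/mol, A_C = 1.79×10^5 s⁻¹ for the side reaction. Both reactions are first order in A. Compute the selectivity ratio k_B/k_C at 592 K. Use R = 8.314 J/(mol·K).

0.444

With equal orders, S_{B/C} = k_B/k_C = (A_B/A_C)·exp[(E_C−E_B)/(RT)].
(E_C−E_B)/(RT) = (23.7−75.7)×10³/(8.314×592) = -52000/4922 = -10.57.
k_B/k_C = (3.08×10^9/1.79×10^5)·exp(-10.57) = 17207 × 2.580×10^-5 = 0.444.
Since E_B > E_C, raising the temperature improves selectivity toward B.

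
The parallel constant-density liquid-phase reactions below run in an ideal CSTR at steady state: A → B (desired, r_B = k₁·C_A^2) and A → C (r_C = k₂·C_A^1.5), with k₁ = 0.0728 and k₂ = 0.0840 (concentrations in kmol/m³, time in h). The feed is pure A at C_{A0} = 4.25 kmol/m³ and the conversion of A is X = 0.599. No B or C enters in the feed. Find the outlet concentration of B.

1.35 kmol/m³

Exit C_A = C_{A0}(1−X) = 4.25×0.401 = 1.704 kmol/m³.
Rates in a CSTR are evaluated at the outlet concentration: r_B = 0.0728×1.704^2 = 0.2114, r_C = 0.0840×1.704^1.5 = 0.1869.
Fraction of consumed A going to B: r_B/(r_B+r_C) = 0.5308.
C_B = 0.5308·C_{A0}·X = 0.5308×4.25×0.599 = 1.35 kmol/m³.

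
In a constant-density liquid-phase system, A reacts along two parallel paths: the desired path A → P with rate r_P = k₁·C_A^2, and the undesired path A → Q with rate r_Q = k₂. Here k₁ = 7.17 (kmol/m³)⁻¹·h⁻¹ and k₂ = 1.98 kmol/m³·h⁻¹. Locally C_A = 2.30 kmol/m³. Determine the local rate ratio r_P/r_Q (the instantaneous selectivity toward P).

19.2

S_{P/Q} = r_P/r_Q = (k₁·C_A^2)/(k₂) = (k₁/k₂)·C_A^2.
= (7.17×2.300^2) / (1.98) = 37.93/1.980 = 19.2.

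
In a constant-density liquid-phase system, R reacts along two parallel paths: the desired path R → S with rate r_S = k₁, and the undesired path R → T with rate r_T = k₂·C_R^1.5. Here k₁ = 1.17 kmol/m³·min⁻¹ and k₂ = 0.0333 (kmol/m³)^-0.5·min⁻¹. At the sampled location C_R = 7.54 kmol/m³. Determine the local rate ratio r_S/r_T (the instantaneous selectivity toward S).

S_{S/T} = r_S/r_T = (k₁)/(k₂·C_R^1.5) = (k₁/k₂)·C_R^-1.5.
= (1.17) / (0.0333×7.540^1.5) = 1.170/0.6894 = 1.70.
The undesired path is higher order in R, so low C_R (CSTR or dilute feed) favours S.

1.70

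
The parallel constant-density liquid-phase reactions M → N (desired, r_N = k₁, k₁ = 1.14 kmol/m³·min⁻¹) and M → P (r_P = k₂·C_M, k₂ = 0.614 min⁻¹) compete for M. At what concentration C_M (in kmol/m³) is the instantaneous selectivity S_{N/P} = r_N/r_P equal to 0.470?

3.95 kmol/m³

S_{N/P} = (k₁/k₂)·C_M⁻¹ ⇒ C_M = (S·k₂/k₁)^(-1).
= (0.470×0.614/1.14)^(-1) = (0.2531)^(-1) = 3.95 kmol/m³.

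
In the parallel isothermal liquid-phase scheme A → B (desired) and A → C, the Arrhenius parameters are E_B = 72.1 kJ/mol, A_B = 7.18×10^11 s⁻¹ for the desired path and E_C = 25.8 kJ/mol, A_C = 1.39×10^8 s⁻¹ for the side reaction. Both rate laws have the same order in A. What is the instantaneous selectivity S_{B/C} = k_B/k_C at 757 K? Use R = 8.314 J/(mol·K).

3.30

With equal orders, S_{B/C} = k_B/k_C = (A_B/A_C)·exp[(E_C−E_B)/(RT)].
(E_C−E_B)/(RT) = (25.8−72.1)×10³/(8.314×757) = -46300/6294 = -7.357.
k_B/k_C = (7.18×10^11/1.39×10^8)·exp(-7.357) = 5165 × 6.384×10^-4 = 3.30.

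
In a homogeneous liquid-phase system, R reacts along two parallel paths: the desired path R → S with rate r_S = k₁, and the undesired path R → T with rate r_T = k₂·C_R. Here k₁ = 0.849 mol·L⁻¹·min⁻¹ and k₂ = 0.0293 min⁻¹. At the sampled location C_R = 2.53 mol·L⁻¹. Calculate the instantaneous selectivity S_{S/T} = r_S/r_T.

11.5

S_{S/T} = r_S/r_T = (k₁)/(k₂·C_R) = (k₁/k₂)·C_R⁻¹.
= (0.849) / (0.0293×2.530) = 0.8490/0.07413 = 11.5.
The undesired path is higher order in R, so low C_R (CSTR or dilute feed) favours S.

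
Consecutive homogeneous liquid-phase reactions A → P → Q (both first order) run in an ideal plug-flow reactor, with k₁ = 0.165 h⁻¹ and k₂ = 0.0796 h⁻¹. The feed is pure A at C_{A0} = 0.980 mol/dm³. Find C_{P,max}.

Evaluating C_P at τ_opt = ln(k₂/k₁)/(k₂−k₁) gives C_{P,max}/C_{A0} = (k₁/k₂)^[k₂/(k₂−k₁)].
= (0.165/0.0796)^(0.0796/(0.0796−0.165)) = (2.073)^(-0.9321) = 0.5069.
C_{P,max} = 0.5069×0.980 = 0.497 mol/dm³.

0.497 mol/dm³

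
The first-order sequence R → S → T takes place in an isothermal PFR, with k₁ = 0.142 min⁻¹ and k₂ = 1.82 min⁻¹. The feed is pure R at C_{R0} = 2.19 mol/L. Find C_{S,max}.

0.138 mol/L

For a first-order series the maximum intermediate yield is C_{S,max}/C_{R0} = (k₁/k₂)^[k₂/(k₂−k₁)].
= (0.142/1.82)^(1.82/(1.82−0.142)) = (0.07802)^(1.085) = 0.06287.
C_{S,max} = 0.06287×2.19 = 0.138 mol/L.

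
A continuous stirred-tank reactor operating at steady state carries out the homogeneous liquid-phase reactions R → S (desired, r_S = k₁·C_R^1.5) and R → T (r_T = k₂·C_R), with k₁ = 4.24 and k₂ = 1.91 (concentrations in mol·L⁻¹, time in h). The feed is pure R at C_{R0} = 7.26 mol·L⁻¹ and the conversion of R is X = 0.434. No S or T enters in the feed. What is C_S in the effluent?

2.58 mol·L⁻¹

Exit C_R = C_{R0}(1−X) = 7.26×0.566 = 4.109 mol·L⁻¹.
A CSTR operates uniformly at the exit composition, giving r_S = 35.32 and r_T = 7.848 (each k·C_R^n at C_R = 4.109).
Fraction of consumed R going to S: r_S/(r_S+r_T) = 0.8182.
C_S = 0.8182·C_{R0}·X = 0.8182×7.26×0.434 = 2.58 mol·L⁻¹.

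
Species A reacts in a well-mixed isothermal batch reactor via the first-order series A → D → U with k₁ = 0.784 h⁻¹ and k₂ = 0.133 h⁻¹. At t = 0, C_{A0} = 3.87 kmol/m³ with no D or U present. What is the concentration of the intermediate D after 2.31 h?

For first-order series with pure A initially, C_D(t) = k₁C_{A0}/(k₂−k₁)·(e^(−k₁t) − e^(−k₂t)).
e^(−k₁t) = e^(−0.784×2.31) = e^(−1.811) = 0.1635; e^(−k₂t) = e^(−0.3072) = 0.7355.
C_D = 0.784×3.87/(0.133−0.784) × (0.1635−0.7355) = (-4.661)×(-0.5720) = 2.666 kmol/m³.

2.67 kmol/m³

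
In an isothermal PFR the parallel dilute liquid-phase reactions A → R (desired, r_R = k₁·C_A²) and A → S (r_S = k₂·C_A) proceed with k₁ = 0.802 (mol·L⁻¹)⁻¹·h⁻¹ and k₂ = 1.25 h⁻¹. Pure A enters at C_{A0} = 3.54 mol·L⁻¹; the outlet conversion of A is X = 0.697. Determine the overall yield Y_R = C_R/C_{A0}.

0.406

C_A = C_{A0}(1−X) = 1.073 mol·L⁻¹.
Along a PFR/batch, dC_S/dC_A = −r_S/(r_R+r_S) = −k₂/(k₂+k₁·C_A).
Integrating from C_{A0} to C_A: C_S = (1.25/0.802)·ln[(1.25+0.802·3.54)/(1.25+0.802·1.07)] = 1.559·ln(4.089/2.110) = 1.031 mol·L⁻¹.
Then C_R = (C_{A0}−C_A) − C_S = 2.467 − 1.031 = 1.436 mol·L⁻¹.
Y_R = C_R/C_{A0} = 1.436/3.54 = 0.406.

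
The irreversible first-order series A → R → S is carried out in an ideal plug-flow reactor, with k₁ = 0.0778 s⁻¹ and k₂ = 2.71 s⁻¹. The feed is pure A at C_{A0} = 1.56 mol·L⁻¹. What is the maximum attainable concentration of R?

0.0403 mol·L⁻¹

Evaluating C_R at τ_opt = ln(k₂/k₁)/(k₂−k₁) gives C_{R,max}/C_{A0} = (k₁/k₂)^[k₂/(k₂−k₁)].
= (0.0778/2.71)^(2.71/(2.71−0.0778)) = (0.02871)^(1.030) = 0.02585.
C_{R,max} = 0.02585×1.56 = 0.0403 mol·L⁻¹.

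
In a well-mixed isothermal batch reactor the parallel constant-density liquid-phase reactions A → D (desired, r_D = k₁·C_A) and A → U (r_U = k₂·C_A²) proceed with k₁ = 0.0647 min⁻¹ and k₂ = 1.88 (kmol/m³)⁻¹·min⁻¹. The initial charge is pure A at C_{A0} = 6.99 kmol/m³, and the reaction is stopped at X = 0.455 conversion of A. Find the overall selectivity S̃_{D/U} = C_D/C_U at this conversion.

0.00657

C_A = C_{A0}(1−X) = 3.810 kmol/m³.
Along a PFR/batch, dC_D/dC_A = −r_D/(r_D+r_U) = −k₁/(k₁+k₂·C_A).
Integrating from C_{A0} to C_A: C_D = (0.0647/1.88)·ln[(0.0647+1.88·6.99)/(0.0647+1.88·3.81)] = 0.03441·ln(13.21/7.227) = 0.02075 kmol/m³.
C_U = (C_{A0}−C_A)−C_D = 3.160 kmol/m³; S̃_{D/U} = 0.02075/3.160 = 0.00657.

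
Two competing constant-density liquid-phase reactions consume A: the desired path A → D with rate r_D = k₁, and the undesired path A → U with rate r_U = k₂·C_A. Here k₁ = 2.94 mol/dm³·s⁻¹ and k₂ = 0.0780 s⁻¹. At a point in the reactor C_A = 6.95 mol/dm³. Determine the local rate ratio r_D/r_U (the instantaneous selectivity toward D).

5.42

S_{D/U} = r_D/r_U = (k₁)/(k₂·C_A) = (k₁/k₂)·C_A⁻¹.
= (2.94) / (0.0780×6.950) = 2.940/0.5421 = 5.42.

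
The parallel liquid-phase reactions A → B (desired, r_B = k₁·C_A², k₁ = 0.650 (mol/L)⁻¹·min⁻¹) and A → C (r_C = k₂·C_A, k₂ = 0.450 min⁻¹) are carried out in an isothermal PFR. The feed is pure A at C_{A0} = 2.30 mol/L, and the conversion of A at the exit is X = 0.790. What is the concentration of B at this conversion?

1.17 mol/L

C_A = C_{A0}(1−X) = 0.4830 mol/L.
Along a PFR/batch, dC_C/dC_A = −r_C/(r_B+r_C) = −k₂/(k₂+k₁·C_A).
Integrating from C_{A0} to C_A: C_C = (0.450/0.650)·ln[(0.450+0.650·2.30)/(0.450+0.650·0.483)] = 0.6923·ln(1.945/0.7639) = 0.6470 mol/L.
Then C_B = (C_{A0}−C_A) − C_C = 1.817 − 0.6470 = 1.170 mol/L.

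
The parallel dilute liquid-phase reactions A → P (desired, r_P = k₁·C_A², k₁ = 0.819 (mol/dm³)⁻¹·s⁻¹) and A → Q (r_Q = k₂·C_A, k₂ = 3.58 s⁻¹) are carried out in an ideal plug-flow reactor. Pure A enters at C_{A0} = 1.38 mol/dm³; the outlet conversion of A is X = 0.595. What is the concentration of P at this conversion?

C_A = C_{A0}(1−X) = 0.5589 mol/dm³.
Along a PFR/batch, dC_Q/dC_A = −r_Q/(r_P+r_Q) = −k₂/(k₂+k₁·C_A).
Integrating from C_{A0} to C_A: C_Q = (3.58/0.819)·ln[(3.58+0.819·1.38)/(3.58+0.819·0.559)] = 4.371·ln(4.710/4.038) = 0.6734 mol/dm³.
Then C_P = (C_{A0}−C_A) − C_Q = 0.8211 − 0.6734 = 0.1477 mol/dm³.

0.148 mol/dm³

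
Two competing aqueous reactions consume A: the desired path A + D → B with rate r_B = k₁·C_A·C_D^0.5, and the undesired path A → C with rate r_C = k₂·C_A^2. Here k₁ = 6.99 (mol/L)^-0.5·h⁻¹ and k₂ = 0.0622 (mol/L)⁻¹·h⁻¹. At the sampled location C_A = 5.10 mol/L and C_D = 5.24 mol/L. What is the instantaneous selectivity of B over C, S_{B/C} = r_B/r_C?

S_{B/C} = r_B/r_C = (k₁·C_A·C_D^0.5)/(k₂·C_A^2) = (k₁/k₂)·C_A⁻¹·C_D^0.5.
= (6.99×5.100×5.240^0.5) / (0.0622×5.100^2) = 81.60/1.618 = 50.4.
The undesired path is higher order in A, so low C_A (CSTR or dilute feed) favours B.

50.4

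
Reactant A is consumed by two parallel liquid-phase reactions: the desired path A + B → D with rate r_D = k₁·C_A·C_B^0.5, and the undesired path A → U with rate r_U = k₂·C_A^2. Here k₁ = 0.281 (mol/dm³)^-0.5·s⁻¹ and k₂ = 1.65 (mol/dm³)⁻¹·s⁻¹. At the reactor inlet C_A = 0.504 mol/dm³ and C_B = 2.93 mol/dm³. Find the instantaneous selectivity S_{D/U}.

S_{D/U} = r_D/r_U = (k₁·C_A·C_B^0.5)/(k₂·C_A^2) = (k₁/k₂)·C_A⁻¹·C_B^0.5.
= (0.281×0.5040×2.930^0.5) / (1.65×0.5040^2) = 0.2424/0.4191 = 0.578.
The undesired path is higher order in A, so low C_A (CSTR or dilute feed) favours D.

0.578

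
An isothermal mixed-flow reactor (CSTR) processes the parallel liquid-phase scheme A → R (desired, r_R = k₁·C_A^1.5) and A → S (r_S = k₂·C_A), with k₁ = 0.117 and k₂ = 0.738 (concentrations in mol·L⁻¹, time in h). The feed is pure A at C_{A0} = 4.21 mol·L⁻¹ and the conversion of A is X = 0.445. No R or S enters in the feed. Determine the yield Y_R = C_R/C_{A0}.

Exit C_A = C_{A0}(1−X) = 4.21×0.555 = 2.337 mol·L⁻¹.
Rates in a CSTR are evaluated at the outlet concentration: r_R = 0.117×2.337^1.5 = 0.4179, r_S = 0.738×2.337 = 1.724.
Fraction of consumed A going to R: r_R/(r_R+r_S) = 0.1951.
C_R = 0.1951·C_{A0}·X = 0.1951×4.21×0.445 = 0.365 mol·L⁻¹; Y_R = C_R/C_{A0} = 0.0868.

0.0868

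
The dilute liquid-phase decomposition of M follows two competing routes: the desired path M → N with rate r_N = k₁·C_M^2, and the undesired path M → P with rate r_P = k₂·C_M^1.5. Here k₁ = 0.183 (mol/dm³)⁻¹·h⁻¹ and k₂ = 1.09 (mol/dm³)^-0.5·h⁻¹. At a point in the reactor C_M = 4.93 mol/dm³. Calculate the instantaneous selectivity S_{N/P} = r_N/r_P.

0.373

S_{N/P} = r_N/r_P = (k₁·C_M^2)/(k₂·C_M^1.5) = (k₁/k₂)·C_M^0.5.
= (0.183×4.930^2) / (1.09×4.930^1.5) = 4.448/11.93 = 0.373.
Since the desired path is higher order in M, keeping C_M high (PFR or concentrated feed) favours N.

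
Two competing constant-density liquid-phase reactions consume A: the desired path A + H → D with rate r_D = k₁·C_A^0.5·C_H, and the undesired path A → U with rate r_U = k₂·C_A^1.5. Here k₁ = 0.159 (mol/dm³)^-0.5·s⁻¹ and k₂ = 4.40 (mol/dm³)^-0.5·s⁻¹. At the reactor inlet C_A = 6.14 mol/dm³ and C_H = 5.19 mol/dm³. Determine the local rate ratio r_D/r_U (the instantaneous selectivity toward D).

S_{D/U} = r_D/r_U = (k₁·C_A^0.5·C_H)/(k₂·C_A^1.5) = (k₁/k₂)·C_A⁻¹·C_H.
= (0.159×6.140^0.5×5.190) / (4.40×6.140^1.5) = 2.045/66.94 = 0.0305.
The undesired path is higher order in A, so low C_A (CSTR or dilute feed) favours D.

0.0305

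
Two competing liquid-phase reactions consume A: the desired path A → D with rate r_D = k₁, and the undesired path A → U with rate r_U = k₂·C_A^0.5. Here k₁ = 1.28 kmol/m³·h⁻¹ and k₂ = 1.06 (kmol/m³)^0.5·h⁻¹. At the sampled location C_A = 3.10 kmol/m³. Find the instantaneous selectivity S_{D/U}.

S_{D/U} = r_D/r_U = (k₁)/(k₂·C_A^0.5) = (k₁/k₂)·C_A^-0.5.
= (1.28) / (1.06×3.100^0.5) = 1.280/1.866 = 0.686.

0.686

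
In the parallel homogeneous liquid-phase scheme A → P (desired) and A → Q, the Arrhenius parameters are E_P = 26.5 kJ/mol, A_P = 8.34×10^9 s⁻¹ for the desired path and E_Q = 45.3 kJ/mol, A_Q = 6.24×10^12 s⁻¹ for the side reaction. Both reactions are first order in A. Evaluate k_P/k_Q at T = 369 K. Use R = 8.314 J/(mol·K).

Since both paths have the same order in A, the concentration cancels and S_{P/Q} = k_P/k_Q = (A_P/A_Q)·exp[(E_Q−E_P)/(RT)].
(E_Q−E_P)/(RT) = (45.3−26.5)×10³/(8.314×369) = 18800/3068 = 6.128.
k_P/k_Q = (8.34×10^9/6.24×10^12)·exp(6.128) = 0.001337 × 458.5 = 0.613.
Since E_P < E_Q, lowering the temperature improves selectivity toward P.

0.613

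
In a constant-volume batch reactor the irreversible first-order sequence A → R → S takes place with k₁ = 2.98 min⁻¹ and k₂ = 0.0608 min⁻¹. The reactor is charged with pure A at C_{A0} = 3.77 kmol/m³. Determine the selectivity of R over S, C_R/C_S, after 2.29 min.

For first-order series with pure A initially, C_R(t) = k₁C_{A0}/(k₂−k₁)·(e^(−k₁t) − e^(−k₂t)).
e^(−k₁t) = e^(−2.98×2.29) = e^(−6.824) = 0.001087; e^(−k₂t) = e^(−0.1392) = 0.8700.
C_R = 2.98×3.77/(0.0608−2.98) × (0.001087−0.8700) = (-3.849)×(-0.8689) = 3.344 kmol/m³.
C_A = C_{A0}e^(−k₁t) = 0.004099 kmol/m³, so C_S = C_{A0}−C_A−C_R = 0.4218 kmol/m³; C_R/C_S = 7.93.

7.93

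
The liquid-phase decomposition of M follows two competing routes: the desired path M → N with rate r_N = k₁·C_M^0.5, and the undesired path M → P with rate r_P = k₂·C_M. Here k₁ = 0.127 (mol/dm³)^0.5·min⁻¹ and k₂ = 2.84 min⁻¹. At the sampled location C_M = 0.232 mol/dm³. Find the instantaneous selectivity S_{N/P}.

0.0928

S_{N/P} = r_N/r_P = (k₁·C_M^0.5)/(k₂·C_M) = (k₁/k₂)·C_M^-0.5.
= (0.127×0.2320^0.5) / (2.84×0.2320) = 0.06117/0.6589 = 0.0928.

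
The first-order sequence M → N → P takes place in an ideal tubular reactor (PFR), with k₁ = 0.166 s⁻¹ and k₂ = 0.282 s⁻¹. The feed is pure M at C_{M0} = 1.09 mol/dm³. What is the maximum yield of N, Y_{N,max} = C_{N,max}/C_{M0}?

For a first-order series the maximum intermediate yield is C_{N,max}/C_{M0} = (k₁/k₂)^[k₂/(k₂−k₁)].
= (0.166/0.282)^(0.282/(0.282−0.166)) = (0.5887)^(2.431) = 0.2758.

0.276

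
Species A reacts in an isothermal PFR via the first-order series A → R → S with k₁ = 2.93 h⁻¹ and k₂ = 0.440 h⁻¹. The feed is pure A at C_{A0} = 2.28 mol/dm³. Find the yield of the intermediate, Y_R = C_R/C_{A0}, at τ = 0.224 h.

Solving the coupled first-order balances gives C_R(τ) = [k₁/(k₂−k₁)]·C_{A0}·(e^(−k₁τ) − e^(−k₂τ)).
e^(−k₁τ) = e^(−2.93×0.224) = e^(−0.6563) = 0.5188; e^(−k₂τ) = e^(−0.09856) = 0.9061.
C_R = 2.93×2.28/(0.440−2.93) × (0.5188−0.9061) = (-2.683)×(-0.3874) = 1.039 mol/dm³.
Y_R = C_R/C_{A0} = 1.039/2.28 = 0.456.

0.456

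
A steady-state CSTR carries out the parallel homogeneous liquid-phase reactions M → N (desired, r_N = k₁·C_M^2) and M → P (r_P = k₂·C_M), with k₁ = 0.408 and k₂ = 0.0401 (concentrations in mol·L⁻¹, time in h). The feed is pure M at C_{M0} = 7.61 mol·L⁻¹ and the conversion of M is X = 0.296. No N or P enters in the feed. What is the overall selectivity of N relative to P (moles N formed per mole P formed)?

54.5

Exit C_M = C_{M0}(1−X) = 7.61×0.704 = 5.357 mol·L⁻¹.
A CSTR operates uniformly at the exit composition, giving r_N = 11.71 and r_P = 0.2148 (each k·C_M^n at C_M = 5.357).
Overall selectivity = C_N/C_P = r_Nτ/(r_Pτ) = r_N/r_P = 54.5.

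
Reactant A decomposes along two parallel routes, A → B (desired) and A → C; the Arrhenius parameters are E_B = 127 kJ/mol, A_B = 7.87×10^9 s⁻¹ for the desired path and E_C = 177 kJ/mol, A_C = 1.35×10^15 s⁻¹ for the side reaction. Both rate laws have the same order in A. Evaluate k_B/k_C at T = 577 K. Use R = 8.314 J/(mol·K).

With equal orders, S_{B/C} = k_B/k_C = (A_B/A_C)·exp[(E_C−E_B)/(RT)].
(E_C−E_B)/(RT) = (177−127)×10³/(8.314×577) = 50000/4797 = 10.42.
k_B/k_C = (7.87×10^9/1.35×10^15)·exp(10.42) = 5.830×10^-6 × 33617 = 0.196.
Since E_B < E_C, lowering the temperature improves selectivity toward B.

0.196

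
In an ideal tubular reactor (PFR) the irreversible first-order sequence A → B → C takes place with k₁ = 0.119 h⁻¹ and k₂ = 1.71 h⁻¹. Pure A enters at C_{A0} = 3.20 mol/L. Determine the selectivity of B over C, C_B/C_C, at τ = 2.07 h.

For first-order series with pure A initially, C_B(τ) = k₁C_{A0}/(k₂−k₁)·(e^(−k₁τ) − e^(−k₂τ)).
e^(−k₁τ) = e^(−0.119×2.07) = e^(−0.2463) = 0.7817; e^(−k₂τ) = e^(−3.540) = 0.02902.
C_B = 0.119×3.20/(1.71−0.119) × (0.7817−0.02902) = 0.2393×0.7526 = 0.1801 mol/L.
C_A = C_{A0}e^(−k₁τ) = 2.501 mol/L, so C_C = C_{A0}−C_A−C_B = 0.5185 mol/L; C_B/C_C = 0.347.

0.347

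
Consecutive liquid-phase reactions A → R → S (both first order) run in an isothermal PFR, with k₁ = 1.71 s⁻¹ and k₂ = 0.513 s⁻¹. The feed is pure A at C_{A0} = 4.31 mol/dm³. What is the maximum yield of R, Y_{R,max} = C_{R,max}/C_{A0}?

Evaluating C_R at τ_opt = ln(k₂/k₁)/(k₂−k₁) gives C_{R,max}/C_{A0} = (k₁/k₂)^[k₂/(k₂−k₁)].
= (1.71/0.513)^(0.513/(0.513−1.71)) = (3.333)^(-0.4286) = 0.5969.

0.597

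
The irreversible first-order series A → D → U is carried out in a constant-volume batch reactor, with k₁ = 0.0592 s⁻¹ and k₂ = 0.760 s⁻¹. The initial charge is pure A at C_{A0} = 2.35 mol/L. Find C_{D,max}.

0.148 mol/L

At the optimum, C_{D,max}/C_{A0} = (k₁/k₂)^[k₂/(k₂−k₁)].
= (0.0592/0.760)^(0.760/(0.760−0.0592)) = (0.07789)^(1.084) = 0.06279.
C_{D,max} = 0.06279×2.35 = 0.148 mol/L.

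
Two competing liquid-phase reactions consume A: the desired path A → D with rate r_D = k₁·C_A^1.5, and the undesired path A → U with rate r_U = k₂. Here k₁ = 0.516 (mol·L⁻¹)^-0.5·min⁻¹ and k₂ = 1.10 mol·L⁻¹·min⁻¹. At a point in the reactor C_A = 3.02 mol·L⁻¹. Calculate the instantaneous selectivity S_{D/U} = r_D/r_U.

S_{D/U} = r_D/r_U = (k₁·C_A^1.5)/(k₂) = (k₁/k₂)·C_A^1.5.
= (0.516×3.020^1.5) / (1.10) = 2.708/1.100 = 2.46.
Since the desired path is higher order in A, keeping C_A high (PFR or concentrated feed) favours D.

2.46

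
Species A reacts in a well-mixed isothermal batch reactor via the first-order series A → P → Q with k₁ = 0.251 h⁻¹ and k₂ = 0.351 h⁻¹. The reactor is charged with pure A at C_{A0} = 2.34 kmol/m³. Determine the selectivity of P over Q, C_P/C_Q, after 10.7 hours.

Solving the coupled first-order balances gives C_P(t) = [k₁/(k₂−k₁)]·C_{A0}·(e^(−k₁t) − e^(−k₂t)).
e^(−k₁t) = e^(−0.251×10.7) = e^(−2.686) = 0.06817; e^(−k₂t) = e^(−3.756) = 0.02338.
C_P = 0.251×2.34/(0.351−0.251) × (0.06817−0.02338) = 5.873×0.04479 = 0.2631 kmol/m³.
C_A = C_{A0}e^(−k₁t) = 0.1595 kmol/m³, so C_Q = C_{A0}−C_A−C_P = 1.917 kmol/m³; C_P/C_Q = 0.137.

0.137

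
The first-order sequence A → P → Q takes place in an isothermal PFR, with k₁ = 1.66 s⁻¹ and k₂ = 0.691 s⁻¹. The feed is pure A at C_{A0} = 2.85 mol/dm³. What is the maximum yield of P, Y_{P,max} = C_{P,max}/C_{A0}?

Evaluating C_P at τ_opt = ln(k₂/k₁)/(k₂−k₁) gives C_{P,max}/C_{A0} = (k₁/k₂)^[k₂/(k₂−k₁)].
= (1.66/0.691)^(0.691/(0.691−1.66)) = (2.402)^(-0.7131) = 0.5353.

0.535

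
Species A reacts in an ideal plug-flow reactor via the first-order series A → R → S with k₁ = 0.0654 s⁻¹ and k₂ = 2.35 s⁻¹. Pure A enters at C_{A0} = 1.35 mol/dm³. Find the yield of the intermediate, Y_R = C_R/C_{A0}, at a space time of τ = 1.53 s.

0.0251

For first-order series with pure A initially, C_R(τ) = k₁C_{A0}/(k₂−k₁)·(e^(−k₁τ) − e^(−k₂τ)).
e^(−k₁τ) = e^(−0.0654×1.53) = e^(−0.1001) = 0.9048; e^(−k₂τ) = e^(−3.596) = 0.02745.
C_R = 0.0654×1.35/(2.35−0.0654) × (0.9048−0.02745) = 0.03865×0.8773 = 0.03391 mol/dm³.
Y_R = C_R/C_{A0} = 0.03391/1.35 = 0.0251.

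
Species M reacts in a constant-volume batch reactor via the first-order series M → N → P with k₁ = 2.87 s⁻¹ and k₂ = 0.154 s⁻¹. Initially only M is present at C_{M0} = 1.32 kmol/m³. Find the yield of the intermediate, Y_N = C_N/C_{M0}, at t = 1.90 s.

The intermediate concentration in a first-order A→B→C sequence is C_N = k₁C_{M0}(e^(−k₁t) − e^(−k₂t))/(k₂−k₁).
e^(−k₁t) = e^(−2.87×1.90) = e^(−5.453) = 0.004283; e^(−k₂t) = e^(−0.2926) = 0.7463.
C_N = 2.87×1.32/(0.154−2.87) × (0.004283−0.7463) = (-1.395)×(-0.7420) = 1.035 kmol/m³.
Y_N = C_N/C_{M0} = 1.035/1.32 = 0.784.

0.784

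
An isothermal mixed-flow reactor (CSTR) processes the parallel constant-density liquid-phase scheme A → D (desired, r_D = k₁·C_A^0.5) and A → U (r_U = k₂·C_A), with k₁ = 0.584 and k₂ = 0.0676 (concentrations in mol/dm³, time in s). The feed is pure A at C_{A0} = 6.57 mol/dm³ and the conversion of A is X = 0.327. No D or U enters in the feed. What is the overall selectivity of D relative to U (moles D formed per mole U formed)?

Exit C_A = C_{A0}(1−X) = 6.57×0.673 = 4.422 mol/dm³.
Rates in a CSTR are evaluated at the outlet concentration: r_D = 0.584×4.422^0.5 = 1.228, r_U = 0.0676×4.422 = 0.2989.
Overall selectivity = C_D/C_U = r_Dτ/(r_Uτ) = r_D/r_U = 4.11.

4.11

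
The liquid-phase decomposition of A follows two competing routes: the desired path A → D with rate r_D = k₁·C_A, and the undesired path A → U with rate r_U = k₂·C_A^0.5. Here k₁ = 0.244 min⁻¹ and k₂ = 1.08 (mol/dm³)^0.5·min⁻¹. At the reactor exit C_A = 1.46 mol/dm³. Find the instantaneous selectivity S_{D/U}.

0.273

S_{D/U} = r_D/r_U = (k₁·C_A)/(k₂·C_A^0.5) = (k₁/k₂)·C_A^0.5.
= (0.244×1.460) / (1.08×1.460^0.5) = 0.3562/1.305 = 0.273.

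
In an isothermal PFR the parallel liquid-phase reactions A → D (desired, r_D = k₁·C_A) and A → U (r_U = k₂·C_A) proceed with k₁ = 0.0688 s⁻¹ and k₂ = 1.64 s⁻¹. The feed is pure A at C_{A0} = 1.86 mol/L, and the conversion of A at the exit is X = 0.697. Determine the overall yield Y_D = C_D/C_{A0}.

C_A = C_{A0}(1−X) = 0.5636 mol/L.
Both paths are first order in A, so the instantaneous fraction to D is constant: dC_D/d(−C_A) = k₁/(k₁+k₂) = 0.04026.
C_D = 0.04026·(C_{A0}−C_A) = 0.04026×1.296 = 0.0522 mol/L.
Y_D = C_D/C_{A0} = 0.05220/1.86 = 0.0281.

0.0281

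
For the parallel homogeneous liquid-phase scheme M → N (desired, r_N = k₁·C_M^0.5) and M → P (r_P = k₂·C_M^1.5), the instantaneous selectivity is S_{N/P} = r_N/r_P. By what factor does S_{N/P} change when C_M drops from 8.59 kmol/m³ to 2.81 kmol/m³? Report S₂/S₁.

S_{N/P} = (k₁/k₂)·C_M⁻¹, so S₂/S₁ = (C_{M,2}/C_{M,1})⁻¹.
= 8.59/2.81 = 3.06.

3.06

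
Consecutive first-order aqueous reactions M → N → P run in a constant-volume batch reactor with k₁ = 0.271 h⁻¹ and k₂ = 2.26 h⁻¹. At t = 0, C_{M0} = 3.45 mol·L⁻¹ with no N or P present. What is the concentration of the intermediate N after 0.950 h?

0.308 mol·L⁻¹

The intermediate concentration in a first-order A→B→C sequence is C_N = k₁C_{M0}(e^(−k₁t) − e^(−k₂t))/(k₂−k₁).
e^(−k₁t) = e^(−0.271×0.950) = e^(−0.2575) = 0.7730; e^(−k₂t) = e^(−2.147) = 0.1168.
C_N = 0.271×3.45/(2.26−0.271) × (0.7730−0.1168) = 0.4701×0.6562 = 0.3084 mol·L⁻¹.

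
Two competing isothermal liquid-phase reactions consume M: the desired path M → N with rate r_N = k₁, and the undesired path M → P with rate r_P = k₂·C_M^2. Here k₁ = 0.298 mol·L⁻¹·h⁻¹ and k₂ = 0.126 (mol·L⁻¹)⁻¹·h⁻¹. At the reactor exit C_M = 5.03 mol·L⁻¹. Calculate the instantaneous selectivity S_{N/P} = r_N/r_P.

0.0935

S_{N/P} = r_N/r_P = (k₁)/(k₂·C_M^2) = (k₁/k₂)·C_M^-2.
= (0.298) / (0.126×5.030^2) = 0.2980/3.188 = 0.0935.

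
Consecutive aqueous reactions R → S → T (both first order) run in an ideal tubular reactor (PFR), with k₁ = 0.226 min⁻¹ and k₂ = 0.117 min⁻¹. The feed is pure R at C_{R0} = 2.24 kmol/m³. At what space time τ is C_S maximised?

6.04 min

The intermediate peaks when r₁ = r₂, i.e. k₁e^(−k₁τ) = k₂e^(−k₂τ), giving τ_opt = ln(k₂/k₁)/(k₂−k₁).
= ln(0.117/0.226)/(0.117−0.226) = ln(0.5177)/-0.1090 = -0.6584/-0.1090 = 6.04 min.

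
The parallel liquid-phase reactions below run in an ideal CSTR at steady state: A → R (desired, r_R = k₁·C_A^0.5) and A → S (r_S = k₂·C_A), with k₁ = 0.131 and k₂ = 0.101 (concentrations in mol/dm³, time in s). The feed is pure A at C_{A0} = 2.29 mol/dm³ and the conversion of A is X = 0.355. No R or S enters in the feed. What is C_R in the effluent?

Exit C_A = C_{A0}(1−X) = 2.29×0.645 = 1.477 mol/dm³.
Rates in a CSTR are evaluated at the outlet concentration: r_R = 0.131×1.477^0.5 = 0.1592, r_S = 0.101×1.477 = 0.1492.
Fraction of consumed A going to R: r_R/(r_R+r_S) = 0.5163.
C_R = 0.5163·C_{A0}·X = 0.5163×2.29×0.355 = 0.420 mol/dm³.

0.420 mol/dm³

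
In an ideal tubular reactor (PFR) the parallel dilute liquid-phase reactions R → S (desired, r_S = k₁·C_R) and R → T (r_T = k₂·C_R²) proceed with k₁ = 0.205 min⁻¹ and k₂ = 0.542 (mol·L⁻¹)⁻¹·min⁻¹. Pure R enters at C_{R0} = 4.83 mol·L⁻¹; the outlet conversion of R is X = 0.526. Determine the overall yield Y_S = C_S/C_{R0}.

0.0524

C_R = C_{R0}(1−X) = 2.289 mol·L⁻¹.
Along a PFR/batch, dC_S/dC_R = −r_S/(r_S+r_T) = −k₁/(k₁+k₂·C_R).
Integrating from C_{R0} to C_R: C_S = (0.205/0.542)·ln[(0.205+0.542·4.83)/(0.205+0.542·2.29)] = 0.3782·ln(2.823/1.446) = 0.2531 mol·L⁻¹.
Y_S = C_S/C_{R0} = 0.2531/4.83 = 0.0524.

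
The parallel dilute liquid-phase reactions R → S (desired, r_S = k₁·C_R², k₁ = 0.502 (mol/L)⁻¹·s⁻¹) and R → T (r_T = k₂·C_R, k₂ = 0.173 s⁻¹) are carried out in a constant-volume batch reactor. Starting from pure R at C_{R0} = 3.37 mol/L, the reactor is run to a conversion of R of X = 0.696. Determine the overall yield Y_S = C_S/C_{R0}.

C_R = C_{R0}(1−X) = 1.024 mol/L.
Along a PFR/batch, dC_T/dC_R = −r_T/(r_S+r_T) = −k₂/(k₂+k₁·C_R).
Integrating from C_{R0} to C_R: C_T = (0.173/0.502)·ln[(0.173+0.502·3.37)/(0.173+0.502·1.02)] = 0.3446·ln(1.865/0.6873) = 0.3440 mol/L.
Then C_S = (C_{R0}−C_R) − C_T = 2.346 − 0.3440 = 2.002 mol/L.
Y_S = C_S/C_{R0} = 2.002/3.37 = 0.594.

0.594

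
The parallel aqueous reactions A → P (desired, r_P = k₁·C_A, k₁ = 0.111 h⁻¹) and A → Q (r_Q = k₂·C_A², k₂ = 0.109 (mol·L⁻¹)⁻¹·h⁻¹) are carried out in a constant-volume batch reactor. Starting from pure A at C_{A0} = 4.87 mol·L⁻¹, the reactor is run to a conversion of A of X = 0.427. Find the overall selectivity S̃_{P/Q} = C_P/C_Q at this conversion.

C_A = C_{A0}(1−X) = 2.791 mol·L⁻¹.
Along a PFR/batch, dC_P/dC_A = −r_P/(r_P+r_Q) = −k₁/(k₁+k₂·C_A).
Integrating from C_{A0} to C_A: C_P = (0.111/0.109)·ln[(0.111+0.109·4.87)/(0.111+0.109·2.79)] = 1.018·ln(0.6418/0.4152) = 0.4436 mol·L⁻¹.
C_Q = (C_{A0}−C_A)−C_P = 1.636 mol·L⁻¹; S̃_{P/Q} = 0.4436/1.636 = 0.271.

0.271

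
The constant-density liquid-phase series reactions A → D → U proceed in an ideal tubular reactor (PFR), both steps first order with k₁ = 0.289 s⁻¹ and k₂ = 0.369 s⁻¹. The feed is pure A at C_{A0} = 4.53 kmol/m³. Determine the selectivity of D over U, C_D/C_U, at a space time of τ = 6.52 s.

0.357

The intermediate concentration in a first-order A→B→C sequence is C_D = k₁C_{A0}(e^(−k₁τ) − e^(−k₂τ))/(k₂−k₁).
e^(−k₁τ) = e^(−0.289×6.52) = e^(−1.884) = 0.1519; e^(−k₂τ) = e^(−2.406) = 0.09019.
C_D = 0.289×4.53/(0.369−0.289) × (0.1519−0.09019) = 16.36×0.06175 = 1.011 kmol/m³.
C_A = C_{A0}e^(−k₁τ) = 0.6883 kmol/m³, so C_U = C_{A0}−C_A−C_D = 2.831 kmol/m³; C_D/C_U = 0.357.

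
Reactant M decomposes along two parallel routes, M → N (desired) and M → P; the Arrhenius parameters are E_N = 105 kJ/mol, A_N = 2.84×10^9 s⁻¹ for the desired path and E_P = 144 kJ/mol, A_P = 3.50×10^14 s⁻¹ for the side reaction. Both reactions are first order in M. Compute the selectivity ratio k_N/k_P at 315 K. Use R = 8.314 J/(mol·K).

k_N/k_P = (A_N/A_P)·exp[−(E_N−E_P)/(RT)] = (A_N/A_P)·exp[(E_P−E_N)/(RT)].
(E_P−E_N)/(RT) = (144−105)×10³/(8.314×315) = 39000/2619 = 14.89.
k_N/k_P = (2.84×10^9/3.50×10^14)·exp(14.89) = 8.114×10^-6 × 2.933×10^6 = 23.8.

23.8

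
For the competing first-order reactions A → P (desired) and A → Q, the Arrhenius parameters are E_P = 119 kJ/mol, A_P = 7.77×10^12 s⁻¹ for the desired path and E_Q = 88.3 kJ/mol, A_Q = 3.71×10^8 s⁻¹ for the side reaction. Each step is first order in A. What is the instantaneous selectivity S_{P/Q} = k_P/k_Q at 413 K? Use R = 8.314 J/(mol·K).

2.74

With equal orders, S_{P/Q} = k_P/k_Q = (A_P/A_Q)·exp[(E_Q−E_P)/(RT)].
(E_Q−E_P)/(RT) = (88.3−119)×10³/(8.314×413) = -30700/3434 = -8.941.
k_P/k_Q = (7.77×10^12/3.71×10^8)·exp(-8.941) = 20943 × 1.309×10^-4 = 2.74.
Since E_P > E_Q, raising the temperature improves selectivity toward P.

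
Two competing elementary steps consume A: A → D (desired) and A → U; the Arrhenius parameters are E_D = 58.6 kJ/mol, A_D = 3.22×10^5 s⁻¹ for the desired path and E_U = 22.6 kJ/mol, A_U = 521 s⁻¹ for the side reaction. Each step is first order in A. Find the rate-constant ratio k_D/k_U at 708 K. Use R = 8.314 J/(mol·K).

1.36

Since both paths have the same order in A, the concentration cancels and S_{D/U} = k_D/k_U = (A_D/A_U)·exp[(E_U−E_D)/(RT)].
(E_U−E_D)/(RT) = (22.6−58.6)×10³/(8.314×708) = -36000/5886 = -6.116.
k_D/k_U = (3.22×10^5/521)·exp(-6.116) = 618.0 × 0.002208 = 1.36.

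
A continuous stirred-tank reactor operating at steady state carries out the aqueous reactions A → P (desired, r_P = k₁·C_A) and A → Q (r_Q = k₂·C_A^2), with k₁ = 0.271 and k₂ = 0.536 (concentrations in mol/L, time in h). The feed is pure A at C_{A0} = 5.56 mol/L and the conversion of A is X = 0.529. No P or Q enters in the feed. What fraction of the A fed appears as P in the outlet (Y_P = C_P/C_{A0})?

0.0856

Exit C_A = C_{A0}(1−X) = 5.56×0.471 = 2.619 mol/L.
In a CSTR the entire volume is at exit conditions, so r_P = 0.271×2.619 = 0.7097 and r_Q = 0.536×2.619^2 = 3.676.
Fraction of consumed A going to P: r_P/(r_P+r_Q) = 0.1618.
C_P = 0.1618·C_{A0}·X = 0.1618×5.56×0.529 = 0.476 mol/L; Y_P = C_P/C_{A0} = 0.0856.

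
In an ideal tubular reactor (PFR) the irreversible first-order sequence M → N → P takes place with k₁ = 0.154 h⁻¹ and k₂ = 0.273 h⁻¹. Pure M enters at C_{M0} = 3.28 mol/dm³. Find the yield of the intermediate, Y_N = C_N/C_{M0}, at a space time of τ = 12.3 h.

0.150

The intermediate concentration in a first-order A→B→C sequence is C_N = k₁C_{M0}(e^(−k₁τ) − e^(−k₂τ))/(k₂−k₁).
e^(−k₁τ) = e^(−0.154×12.3) = e^(−1.894) = 0.1504; e^(−k₂τ) = e^(−3.358) = 0.03481.
C_N = 0.154×3.28/(0.273−0.154) × (0.1504−0.03481) = 4.245×0.1156 = 0.4908 mol/dm³.
Y_N = C_N/C_{M0} = 0.4908/3.28 = 0.150.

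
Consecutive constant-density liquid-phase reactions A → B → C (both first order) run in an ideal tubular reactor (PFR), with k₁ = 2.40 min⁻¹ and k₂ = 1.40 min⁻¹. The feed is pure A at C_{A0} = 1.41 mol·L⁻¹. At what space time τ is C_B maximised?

0.539 min

For first-order series the maximum of C_B occurs at τ_opt = ln(k₂/k₁)/(k₂−k₁).
= ln(1.40/2.40)/(1.40−2.40) = ln(0.5833)/-1.000 = -0.5390/-1.000 = 0.539 min.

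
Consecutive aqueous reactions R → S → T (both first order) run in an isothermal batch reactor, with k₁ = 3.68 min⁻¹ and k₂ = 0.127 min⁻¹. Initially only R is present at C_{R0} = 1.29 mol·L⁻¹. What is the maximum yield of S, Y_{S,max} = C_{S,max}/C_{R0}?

At the optimum, C_{S,max}/C_{R0} = (k₁/k₂)^[k₂/(k₂−k₁)].
= (3.68/0.127)^(0.127/(0.127−3.68)) = (28.98)^(-0.03574) = 0.8866.

0.887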